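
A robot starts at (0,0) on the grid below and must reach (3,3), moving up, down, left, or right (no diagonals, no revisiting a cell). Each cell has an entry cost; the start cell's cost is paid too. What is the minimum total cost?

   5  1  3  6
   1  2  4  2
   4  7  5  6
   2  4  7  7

27

Cheapest: r0c0→r0c1→r1c1→r1c2→r1c3→r2c3→r3c3
  5 + 1 + 2 + 4 + 2 + 6 + 7 = 27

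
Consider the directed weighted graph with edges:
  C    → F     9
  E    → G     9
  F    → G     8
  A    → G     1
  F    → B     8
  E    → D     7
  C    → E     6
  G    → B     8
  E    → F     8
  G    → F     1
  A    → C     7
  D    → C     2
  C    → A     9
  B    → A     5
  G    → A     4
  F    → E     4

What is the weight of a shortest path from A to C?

Paths from A to C:
A -> G -> F -> E -> D -> C: 1 + 1 + 4 + 7 + 2 = 15
A -> C: 7
Shortest: 7.

7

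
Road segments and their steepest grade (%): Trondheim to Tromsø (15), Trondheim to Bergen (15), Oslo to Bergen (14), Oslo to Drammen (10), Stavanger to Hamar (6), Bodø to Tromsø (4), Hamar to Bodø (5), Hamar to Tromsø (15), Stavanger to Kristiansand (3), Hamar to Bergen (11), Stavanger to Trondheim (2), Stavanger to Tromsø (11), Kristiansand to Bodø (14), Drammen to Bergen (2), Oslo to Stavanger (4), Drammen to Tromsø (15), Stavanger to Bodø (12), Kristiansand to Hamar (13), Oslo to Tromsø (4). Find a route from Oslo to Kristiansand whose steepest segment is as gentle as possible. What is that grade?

4

Some routes from Oslo to Kristiansand:
Oslo-Tromsø-Stavanger-Kristiansand: max(4, 11, 3) = 11
Oslo-Drammen-Bergen-Hamar-Bodø-Tromsø-Stavanger-Kristiansand: max(10, 2, 11, 5, 4, 11, 3) = 11
Oslo-Drammen-Bergen-Hamar-Stavanger-Kristiansand: max(10, 2, 11, 6, 3) = 11
Oslo-Tromsø-Bodø-Hamar-Stavanger-Kristiansand: max(4, 4, 5, 6, 3) = 6
Oslo-Stavanger-Kristiansand: max(4, 3) = 4
The minimum achievable maximum is 4%.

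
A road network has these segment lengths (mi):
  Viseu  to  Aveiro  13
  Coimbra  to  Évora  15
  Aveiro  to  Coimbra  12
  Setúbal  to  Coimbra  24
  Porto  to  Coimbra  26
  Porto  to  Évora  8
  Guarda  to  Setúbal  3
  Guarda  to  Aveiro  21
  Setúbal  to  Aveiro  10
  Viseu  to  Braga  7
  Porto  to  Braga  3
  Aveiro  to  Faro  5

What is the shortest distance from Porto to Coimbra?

23

Candidate routes:
Porto → Braga → Viseu → Aveiro → Setúbal → Coimbra: 3 + 7 + 13 + 10 + 24 = 57
Porto → Évora → Coimbra: 8 + 15 = 23
Porto → Braga → Viseu → Aveiro → Guarda → Setúbal → Coimbra: 3 + 7 + 13 + 21 + 3 + 24 = 71
Porto → Braga → Viseu → Aveiro → Coimbra: 3 + 7 + 13 + 12 = 35
Porto → Coimbra: 26
Best route has total 23 mi.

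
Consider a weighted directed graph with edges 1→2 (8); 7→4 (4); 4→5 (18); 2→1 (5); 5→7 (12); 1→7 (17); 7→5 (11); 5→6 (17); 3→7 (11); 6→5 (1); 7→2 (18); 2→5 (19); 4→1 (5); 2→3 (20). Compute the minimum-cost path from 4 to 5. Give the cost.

Checking several routes:
4 → 1 → 7 → 5: 5 + 17 + 11 = 33
4 → 5: 18
4 → 1 → 2 → 5: 5 + 8 + 19 = 32
4 → 1 → 2 → 3 → 7 → 5: 5 + 8 + 20 + 11 + 11 = 55
The minimum is 18.

18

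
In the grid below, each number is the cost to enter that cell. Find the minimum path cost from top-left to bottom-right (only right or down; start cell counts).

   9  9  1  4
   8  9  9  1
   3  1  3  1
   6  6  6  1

Path [0,0] [0,1] [0,2] [0,3] [1,3] [2,3] [3,3]: 9 + 9 + 1 + 4 + 1 + 1 + 1 = 26.

26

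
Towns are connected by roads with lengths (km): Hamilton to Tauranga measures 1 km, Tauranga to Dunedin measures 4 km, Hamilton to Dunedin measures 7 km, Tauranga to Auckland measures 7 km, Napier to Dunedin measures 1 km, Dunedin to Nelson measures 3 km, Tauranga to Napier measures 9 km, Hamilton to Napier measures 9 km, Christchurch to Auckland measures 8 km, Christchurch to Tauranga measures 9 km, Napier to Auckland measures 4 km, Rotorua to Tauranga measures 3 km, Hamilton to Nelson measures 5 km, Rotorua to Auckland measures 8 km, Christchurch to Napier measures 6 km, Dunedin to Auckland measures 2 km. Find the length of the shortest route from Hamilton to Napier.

Some routes from Hamilton to Napier:
Hamilton -> Napier: 9
Hamilton -> Nelson -> Dunedin -> Napier: 5 + 3 + 1 = 9
Hamilton -> Tauranga -> Dunedin -> Napier: 1 + 4 + 1 = 6
Hamilton -> Tauranga -> Napier: 1 + 9 = 10
Hamilton -> Dunedin -> Napier: 7 + 1 = 8
The minimum is 6 km.

6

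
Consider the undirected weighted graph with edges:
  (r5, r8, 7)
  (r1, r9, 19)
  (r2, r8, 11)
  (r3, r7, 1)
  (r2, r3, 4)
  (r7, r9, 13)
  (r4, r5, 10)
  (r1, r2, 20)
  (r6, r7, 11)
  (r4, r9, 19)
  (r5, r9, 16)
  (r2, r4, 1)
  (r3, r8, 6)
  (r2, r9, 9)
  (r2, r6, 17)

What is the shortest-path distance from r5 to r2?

11

Some routes from r5 to r2:
r5-r9-r2: 16 + 9 = 25
r5-r8-r3-r2: 7 + 6 + 4 = 17
r5-r8-r2: 7 + 11 = 18
r5-r4-r2: 10 + 1 = 11
r5-r9-r7-r3-r2: 16 + 13 + 1 + 4 = 34
The minimum is 11.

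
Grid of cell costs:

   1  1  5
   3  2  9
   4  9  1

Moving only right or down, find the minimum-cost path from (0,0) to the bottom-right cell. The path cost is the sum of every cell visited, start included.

14

Cheapest: (0,0) (0,1) (1,1) (1,2) (2,2)
  1 + 1 + 2 + 9 + 1 = 14
For comparison, the top-then-right route costs 17.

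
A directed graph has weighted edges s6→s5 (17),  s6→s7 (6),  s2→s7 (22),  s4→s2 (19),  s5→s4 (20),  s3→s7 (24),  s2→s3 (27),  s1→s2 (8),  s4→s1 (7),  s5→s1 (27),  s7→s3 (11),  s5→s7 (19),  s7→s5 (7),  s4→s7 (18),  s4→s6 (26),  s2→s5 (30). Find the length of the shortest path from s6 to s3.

17

A few of the s6→s3 routes:
s6 - s5 - s7 - s3: 17 + 19 + 11 = 47
s6 - s5 - s4 - s7 - s3: 17 + 20 + 18 + 11 = 66
s6 - s7 - s5 - s1 - s2 - s3: 6 + 7 + 27 + 8 + 27 = 75
s6 - s7 - s3: 6 + 11 = 17
s6 - s7 - s5 - s4 - s1 - s2 - s3: 6 + 7 + 20 + 7 + 8 + 27 = 75
Best route has total 17.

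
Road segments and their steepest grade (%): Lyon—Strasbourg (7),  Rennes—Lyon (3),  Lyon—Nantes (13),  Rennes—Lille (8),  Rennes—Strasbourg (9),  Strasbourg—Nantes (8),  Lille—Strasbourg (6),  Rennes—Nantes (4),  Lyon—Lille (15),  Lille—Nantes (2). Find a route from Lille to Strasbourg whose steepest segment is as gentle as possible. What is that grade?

A few of the Lille→Strasbourg routes:
Lille-Nantes-Rennes-Lyon-Strasbourg: max(2, 4, 3, 7) = 7
Lille-Rennes-Strasbourg: max(8, 9) = 9
Lille-Nantes-Strasbourg: max(2, 8) = 8
Lille-Strasbourg: max(6) = 6
Lille-Rennes-Lyon-Strasbourg: max(8, 3, 7) = 8
Lille-Rennes-Nantes-Strasbourg: max(8, 4, 8) = 8
Smallest bottleneck: 6%.

6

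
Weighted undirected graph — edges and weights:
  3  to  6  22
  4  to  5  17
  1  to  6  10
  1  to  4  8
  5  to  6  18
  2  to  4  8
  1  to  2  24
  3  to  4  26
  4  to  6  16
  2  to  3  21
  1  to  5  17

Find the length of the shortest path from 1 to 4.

Comparing a few candidate routes:
1 -> 5 -> 4: 17 + 17 = 34
1 -> 4: 8
1 -> 2 -> 4: 24 + 8 = 32
1 -> 6 -> 4: 10 + 16 = 26
The minimum is 8.

8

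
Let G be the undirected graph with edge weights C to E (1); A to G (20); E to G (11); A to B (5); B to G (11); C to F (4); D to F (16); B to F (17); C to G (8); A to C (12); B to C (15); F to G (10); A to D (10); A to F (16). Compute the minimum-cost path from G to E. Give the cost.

Comparing a few candidate routes:
G → C → E: 8 + 1 = 9
G → E: 11
G → F → C → E: 10 + 4 + 1 = 15
The minimum is 9.

9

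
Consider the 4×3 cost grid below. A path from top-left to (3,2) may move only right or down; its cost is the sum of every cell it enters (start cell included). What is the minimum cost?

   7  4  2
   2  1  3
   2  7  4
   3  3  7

24

Path (0,0)→(1,0)→(1,1)→(1,2)→(2,2)→(3,2): 7 + 2 + 1 + 3 + 4 + 7 = 24.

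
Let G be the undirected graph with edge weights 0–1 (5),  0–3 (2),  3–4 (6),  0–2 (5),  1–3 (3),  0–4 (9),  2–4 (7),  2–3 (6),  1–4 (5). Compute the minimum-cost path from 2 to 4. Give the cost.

A few of the 2→4 routes:
2-0-3-4: 5 + 2 + 6 = 13
2-0-4: 5 + 9 = 14
2-3-4: 6 + 6 = 12
2-3-1-4: 6 + 3 + 5 = 14
2-4: 7
The minimum is 7.

7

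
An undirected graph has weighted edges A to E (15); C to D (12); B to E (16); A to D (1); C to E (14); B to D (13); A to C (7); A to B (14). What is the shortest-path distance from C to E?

A few of the C→E routes:
C-E: 14
C-D-A-E: 12 + 1 + 15 = 28
C-A-E: 7 + 15 = 22
C-A-B-E: 7 + 14 + 16 = 37
Shortest: 14.

14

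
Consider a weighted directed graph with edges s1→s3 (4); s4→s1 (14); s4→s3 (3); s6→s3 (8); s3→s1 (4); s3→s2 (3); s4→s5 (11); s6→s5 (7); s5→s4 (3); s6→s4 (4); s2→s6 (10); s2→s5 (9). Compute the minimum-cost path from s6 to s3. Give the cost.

Paths from s6 to s3:
s6-s4-s3: 4 + 3 = 7
s6-s5-s4-s3: 7 + 3 + 3 = 13
s6-s3: 8
s6-s4-s1-s3: 4 + 14 + 4 = 22
s6-s5-s4-s1-s3: 7 + 3 + 14 + 4 = 28
Best route has total 7.

7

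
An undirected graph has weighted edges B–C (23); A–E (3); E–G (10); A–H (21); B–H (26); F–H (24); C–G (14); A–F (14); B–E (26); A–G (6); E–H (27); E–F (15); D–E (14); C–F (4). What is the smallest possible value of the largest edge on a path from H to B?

23

Comparing a few candidate routes:
H -> A -> G -> E -> F -> C -> B: max(21, 6, 10, 15, 4, 23) = 23
H -> A -> G -> C -> B: max(21, 6, 14, 23) = 23
H -> A -> F -> E -> G -> C -> B: max(21, 14, 15, 10, 14, 23) = 23
H -> A -> E -> G -> C -> B: max(21, 3, 10, 14, 23) = 23
H -> A -> E -> F -> C -> B: max(21, 3, 15, 4, 23) = 23
H -> A -> F -> C -> B: max(21, 14, 4, 23) = 23
Smallest bottleneck: 23.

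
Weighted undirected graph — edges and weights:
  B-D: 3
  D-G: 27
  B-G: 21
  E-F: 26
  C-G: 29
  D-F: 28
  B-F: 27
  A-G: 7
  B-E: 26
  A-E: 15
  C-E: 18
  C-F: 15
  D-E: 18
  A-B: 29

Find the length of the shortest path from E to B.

21

Some routes from E to B:
E - B: 26
E - D - B: 18 + 3 = 21
E - A - B: 15 + 29 = 44
E - A - G - B: 15 + 7 + 21 = 43
The minimum is 21.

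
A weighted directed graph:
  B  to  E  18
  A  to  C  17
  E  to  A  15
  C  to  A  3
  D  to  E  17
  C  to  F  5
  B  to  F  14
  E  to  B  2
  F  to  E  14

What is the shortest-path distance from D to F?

Routes from D to F:
D→E→A→C→F: 17 + 15 + 17 + 5 = 54
D→E→B→F: 17 + 2 + 14 = 33
Shortest: 33.

33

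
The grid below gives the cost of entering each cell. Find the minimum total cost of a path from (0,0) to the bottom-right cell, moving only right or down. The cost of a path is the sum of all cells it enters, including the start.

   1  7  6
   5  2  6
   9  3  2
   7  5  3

Path r0c0 → r1c0 → r1c1 → r2c1 → r2c2 → r3c2: 1 + 5 + 2 + 3 + 2 + 3 = 16.
(Top row then right column would cost 25.)

16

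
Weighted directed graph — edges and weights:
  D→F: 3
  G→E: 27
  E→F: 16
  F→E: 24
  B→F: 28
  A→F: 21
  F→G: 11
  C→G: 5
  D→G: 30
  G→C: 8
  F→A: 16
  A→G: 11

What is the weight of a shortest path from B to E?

Paths from B to E:
B -> F -> A -> G -> E: 28 + 16 + 11 + 27 = 82
B -> F -> G -> E: 28 + 11 + 27 = 66
B -> F -> E: 28 + 24 = 52
The minimum is 52.

52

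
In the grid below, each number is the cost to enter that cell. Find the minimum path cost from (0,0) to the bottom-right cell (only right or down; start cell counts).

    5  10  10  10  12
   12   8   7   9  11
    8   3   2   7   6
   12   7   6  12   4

45

Path r0c0→r0c1→r1c1→r2c1→r2c2→r2c3→r2c4→r3c4: 5 + 10 + 8 + 3 + 2 + 7 + 6 + 4 = 45.
For comparison, the top-then-right route costs 68.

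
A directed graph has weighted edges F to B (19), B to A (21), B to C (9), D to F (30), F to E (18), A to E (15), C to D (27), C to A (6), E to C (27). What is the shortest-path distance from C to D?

27

Candidate routes:
C - D: 27
Shortest: 27.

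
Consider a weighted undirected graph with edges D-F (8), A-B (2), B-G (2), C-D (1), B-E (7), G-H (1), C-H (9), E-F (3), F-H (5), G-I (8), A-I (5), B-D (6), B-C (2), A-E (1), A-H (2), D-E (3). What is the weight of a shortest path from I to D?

Comparing a few candidate routes:
I → G → B → C → D: 8 + 2 + 2 + 1 = 13
I → A → B → D: 5 + 2 + 6 = 13
I → A → E → D: 5 + 1 + 3 = 9
I → A → B → C → D: 5 + 2 + 2 + 1 = 10
Shortest: 9.

9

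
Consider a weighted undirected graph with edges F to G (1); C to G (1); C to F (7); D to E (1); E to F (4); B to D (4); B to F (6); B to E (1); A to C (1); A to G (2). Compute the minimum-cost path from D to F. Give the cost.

5

Paths from D to F:
D -> E -> B -> F: 1 + 1 + 6 = 8
D -> E -> F: 1 + 4 = 5
D -> B -> F: 4 + 6 = 10
D -> B -> E -> F: 4 + 1 + 4 = 9
Shortest: 5.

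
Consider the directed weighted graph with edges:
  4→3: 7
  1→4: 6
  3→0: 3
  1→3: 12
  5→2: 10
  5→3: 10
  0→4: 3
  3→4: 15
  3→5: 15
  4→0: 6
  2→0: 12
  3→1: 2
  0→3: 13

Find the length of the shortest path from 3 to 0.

Routes from 3 to 0:
3 - 4 - 0: 15 + 6 = 21
3 - 1 - 4 - 0: 2 + 6 + 6 = 14
3 - 0: 3
3 - 5 - 2 - 0: 15 + 10 + 12 = 37
The minimum is 3.

3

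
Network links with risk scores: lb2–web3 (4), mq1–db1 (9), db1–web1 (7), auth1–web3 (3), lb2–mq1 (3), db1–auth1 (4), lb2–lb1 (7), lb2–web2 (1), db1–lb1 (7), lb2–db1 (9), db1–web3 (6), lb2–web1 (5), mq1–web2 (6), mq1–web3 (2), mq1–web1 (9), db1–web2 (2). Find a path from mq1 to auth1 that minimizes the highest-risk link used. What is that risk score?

3

Some routes from mq1 to auth1:
mq1 - lb2 - web3 - auth1: max(3, 4, 3) = 4
mq1 - lb2 - web2 - db1 - auth1: max(3, 1, 2, 4) = 4
mq1 - web3 - auth1: max(2, 3) = 3
Best route has worst link 3.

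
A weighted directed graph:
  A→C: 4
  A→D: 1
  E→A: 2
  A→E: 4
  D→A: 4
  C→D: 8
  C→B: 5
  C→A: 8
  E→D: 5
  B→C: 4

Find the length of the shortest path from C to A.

8

Routes from C to A:
C→A: 8
C→D→A: 8 + 4 = 12
Best route has total 8.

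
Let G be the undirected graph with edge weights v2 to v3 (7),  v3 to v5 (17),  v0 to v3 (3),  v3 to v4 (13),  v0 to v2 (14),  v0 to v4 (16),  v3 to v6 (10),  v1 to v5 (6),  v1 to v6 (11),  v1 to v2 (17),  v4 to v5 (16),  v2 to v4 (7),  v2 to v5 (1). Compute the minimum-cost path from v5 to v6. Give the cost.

17

Comparing a few candidate routes:
v5 - v2 - v0 - v3 - v6: 1 + 14 + 3 + 10 = 28
v5 - v2 - v3 - v6: 1 + 7 + 10 = 18
v5 - v3 - v6: 17 + 10 = 27
v5 - v1 - v6: 6 + 11 = 17
Shortest: 17.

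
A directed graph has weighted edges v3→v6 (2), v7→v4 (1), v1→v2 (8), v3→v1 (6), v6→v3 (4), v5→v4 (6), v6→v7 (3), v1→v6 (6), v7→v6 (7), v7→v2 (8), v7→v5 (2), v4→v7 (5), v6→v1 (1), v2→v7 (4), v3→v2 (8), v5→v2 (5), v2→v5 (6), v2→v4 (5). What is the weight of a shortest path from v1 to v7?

9

Checking several routes:
v1 - v2 - v7: 8 + 4 = 12
v1 - v6 - v7: 6 + 3 = 9
v1 - v2 - v4 - v7: 8 + 5 + 5 = 18
Shortest: 9.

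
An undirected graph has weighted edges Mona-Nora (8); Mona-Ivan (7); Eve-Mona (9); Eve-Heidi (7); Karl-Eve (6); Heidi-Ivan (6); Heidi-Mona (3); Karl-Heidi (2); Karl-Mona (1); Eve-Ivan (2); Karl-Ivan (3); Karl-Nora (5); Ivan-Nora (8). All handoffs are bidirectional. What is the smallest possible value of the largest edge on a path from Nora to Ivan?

5

A few of the Nora→Ivan routes:
Nora - Karl - Ivan: max(5, 3) = 5
Nora - Karl - Eve - Ivan: max(5, 6, 2) = 6
Nora - Karl - Heidi - Ivan: max(5, 2, 6) = 6
Nora - Karl - Mona - Heidi - Ivan: max(5, 1, 3, 6) = 6
Best route has worst link 5.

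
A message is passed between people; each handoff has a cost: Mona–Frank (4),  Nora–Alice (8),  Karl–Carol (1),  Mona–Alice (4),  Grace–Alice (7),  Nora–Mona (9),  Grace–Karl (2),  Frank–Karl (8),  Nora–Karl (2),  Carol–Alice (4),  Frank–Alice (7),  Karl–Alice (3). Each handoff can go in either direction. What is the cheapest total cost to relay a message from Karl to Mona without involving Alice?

11

Routes from Karl to Mona avoiding Alice:
Karl - Nora - Mona: 2 + 9 = 11
Karl - Frank - Mona: 8 + 4 = 12
Best route has total 11.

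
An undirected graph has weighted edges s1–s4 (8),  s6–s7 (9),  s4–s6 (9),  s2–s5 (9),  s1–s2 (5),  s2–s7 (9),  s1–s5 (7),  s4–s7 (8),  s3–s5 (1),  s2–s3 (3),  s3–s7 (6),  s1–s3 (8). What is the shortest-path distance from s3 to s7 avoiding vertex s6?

6

Some routes from s3 to s7 avoiding s6:
s3→s7: 6
s3→s2→s7: 3 + 9 = 12
s3→s5→s2→s7: 1 + 9 + 9 = 19
Shortest: 6.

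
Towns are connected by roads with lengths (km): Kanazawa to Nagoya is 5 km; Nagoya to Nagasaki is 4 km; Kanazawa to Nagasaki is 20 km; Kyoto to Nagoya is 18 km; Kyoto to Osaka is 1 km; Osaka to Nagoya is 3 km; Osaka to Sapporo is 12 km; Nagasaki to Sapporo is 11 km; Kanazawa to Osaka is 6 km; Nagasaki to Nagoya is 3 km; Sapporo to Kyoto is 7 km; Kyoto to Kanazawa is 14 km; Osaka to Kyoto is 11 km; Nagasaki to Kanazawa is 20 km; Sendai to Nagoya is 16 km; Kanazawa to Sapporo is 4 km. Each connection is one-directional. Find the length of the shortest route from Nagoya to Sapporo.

15

Routes from Nagoya to Sapporo:
Nagoya → Nagasaki → Sapporo: 4 + 11 = 15
Nagoya → Nagasaki → Kanazawa → Sapporo: 4 + 20 + 4 = 28
Nagoya → Nagasaki → Kanazawa → Osaka → Sapporo: 4 + 20 + 6 + 12 = 42
The minimum is 15 km.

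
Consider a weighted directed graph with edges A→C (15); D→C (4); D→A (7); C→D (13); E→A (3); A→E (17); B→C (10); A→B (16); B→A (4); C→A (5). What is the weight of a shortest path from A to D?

28

Candidate routes:
A → C → D: 15 + 13 = 28
A → B → C → D: 16 + 10 + 13 = 39
Best route has total 28.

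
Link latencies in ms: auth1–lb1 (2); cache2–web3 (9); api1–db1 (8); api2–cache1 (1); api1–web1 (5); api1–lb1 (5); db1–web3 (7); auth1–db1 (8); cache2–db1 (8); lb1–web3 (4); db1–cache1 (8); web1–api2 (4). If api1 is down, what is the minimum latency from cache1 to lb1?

Candidate routes:
cache1→db1→web3→lb1: 8 + 7 + 4 = 19
cache1→db1→auth1→lb1: 8 + 8 + 2 = 18
cache1→db1→cache2→web3→lb1: 8 + 8 + 9 + 4 = 29
Best route has total 18 ms.

18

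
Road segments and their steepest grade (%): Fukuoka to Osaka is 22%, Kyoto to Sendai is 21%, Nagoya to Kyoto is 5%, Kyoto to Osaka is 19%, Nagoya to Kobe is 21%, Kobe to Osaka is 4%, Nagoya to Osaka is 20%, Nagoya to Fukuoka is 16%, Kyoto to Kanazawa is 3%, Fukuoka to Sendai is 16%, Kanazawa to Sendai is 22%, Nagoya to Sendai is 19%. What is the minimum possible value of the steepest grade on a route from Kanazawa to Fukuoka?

Checking several routes:
Kanazawa - Kyoto - Nagoya - Fukuoka: max(3, 5, 16) = 16
Kanazawa - Kyoto - Osaka - Nagoya - Fukuoka: max(3, 19, 20, 16) = 20
Kanazawa - Kyoto - Nagoya - Sendai - Fukuoka: max(3, 5, 19, 16) = 19
Smallest bottleneck: 16%.

16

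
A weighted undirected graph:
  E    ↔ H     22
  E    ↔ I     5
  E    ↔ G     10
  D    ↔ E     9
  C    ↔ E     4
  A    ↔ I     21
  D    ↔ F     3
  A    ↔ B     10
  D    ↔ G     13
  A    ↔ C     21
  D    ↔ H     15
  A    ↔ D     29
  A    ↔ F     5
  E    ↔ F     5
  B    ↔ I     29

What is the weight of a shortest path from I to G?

15

Comparing a few candidate routes:
I -> E -> F -> D -> G: 5 + 5 + 3 + 13 = 26
I -> E -> D -> G: 5 + 9 + 13 = 27
I -> A -> F -> E -> G: 21 + 5 + 5 + 10 = 41
I -> E -> G: 5 + 10 = 15
Best route has total 15.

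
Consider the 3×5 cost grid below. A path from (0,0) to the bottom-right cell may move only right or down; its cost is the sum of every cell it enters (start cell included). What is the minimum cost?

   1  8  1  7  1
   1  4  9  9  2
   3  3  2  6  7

One optimal route is r0c0 → r1c0 → r2c0 → r2c1 → r2c2 → r2c3 → r2c4.
Its cost is 1 + 1 + 3 + 3 + 2 + 6 + 7 = 23.
(Top row then right column would cost 27.)

23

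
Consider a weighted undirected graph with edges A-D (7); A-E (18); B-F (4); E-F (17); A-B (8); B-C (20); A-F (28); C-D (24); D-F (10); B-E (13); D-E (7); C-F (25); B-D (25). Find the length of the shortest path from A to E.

14

Checking several routes:
A -> B -> F -> E: 8 + 4 + 17 = 29
A -> B -> E: 8 + 13 = 21
A -> E: 18
A -> B -> F -> D -> E: 8 + 4 + 10 + 7 = 29
A -> D -> E: 7 + 7 = 14
Shortest: 14.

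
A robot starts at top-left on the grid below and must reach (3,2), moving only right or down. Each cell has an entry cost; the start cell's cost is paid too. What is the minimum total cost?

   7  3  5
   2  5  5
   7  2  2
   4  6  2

20

Take [0,0] → [1,0] → [1,1] → [2,1] → [2,2] → [3,2] for a total of 7 + 2 + 5 + 2 + 2 + 2 = 20.
(Top row then right column would cost 24.)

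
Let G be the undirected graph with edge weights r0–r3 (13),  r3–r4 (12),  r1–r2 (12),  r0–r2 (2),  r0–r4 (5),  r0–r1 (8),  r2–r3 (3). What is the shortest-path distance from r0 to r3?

5

Candidate routes:
r0-r2-r3: 2 + 3 = 5
r0-r1-r2-r3: 8 + 12 + 3 = 23
r0-r3: 13
r0-r4-r3: 5 + 12 = 17
Best route has total 5.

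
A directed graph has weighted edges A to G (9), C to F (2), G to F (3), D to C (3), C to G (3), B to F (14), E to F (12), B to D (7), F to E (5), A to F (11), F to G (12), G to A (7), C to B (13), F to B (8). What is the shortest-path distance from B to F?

12

Some routes from B to F:
B → F: 14
B → D → C → G → F: 7 + 3 + 3 + 3 = 16
B → D → C → F: 7 + 3 + 2 = 12
The minimum is 12.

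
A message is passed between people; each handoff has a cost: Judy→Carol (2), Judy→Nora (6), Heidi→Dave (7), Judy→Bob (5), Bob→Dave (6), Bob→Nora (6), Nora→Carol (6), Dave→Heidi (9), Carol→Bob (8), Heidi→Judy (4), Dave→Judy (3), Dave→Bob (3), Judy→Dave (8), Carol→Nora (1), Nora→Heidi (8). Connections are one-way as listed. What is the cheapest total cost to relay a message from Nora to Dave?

Some routes from Nora to Dave:
Nora - Heidi - Judy - Dave: 8 + 4 + 8 = 20
Nora - Carol - Bob - Dave: 6 + 8 + 6 = 20
Nora - Heidi - Judy - Bob - Dave: 8 + 4 + 5 + 6 = 23
Nora - Heidi - Dave: 8 + 7 = 15
Best route has total 15.

15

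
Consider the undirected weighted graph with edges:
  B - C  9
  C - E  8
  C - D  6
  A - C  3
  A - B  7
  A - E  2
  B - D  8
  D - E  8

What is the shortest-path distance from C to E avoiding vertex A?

8

Routes from C to E avoiding A:
C → D → E: 6 + 8 = 14
C → B → D → E: 9 + 8 + 8 = 25
C → E: 8
Shortest: 8.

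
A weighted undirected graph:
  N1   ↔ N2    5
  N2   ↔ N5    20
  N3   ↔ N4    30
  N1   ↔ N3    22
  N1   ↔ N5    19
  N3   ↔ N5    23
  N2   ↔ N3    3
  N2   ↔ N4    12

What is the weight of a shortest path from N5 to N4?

32

A few of the N5→N4 routes:
N5 -> N3 -> N4: 23 + 30 = 53
N5 -> N1 -> N2 -> N4: 19 + 5 + 12 = 36
N5 -> N2 -> N4: 20 + 12 = 32
N5 -> N3 -> N2 -> N4: 23 + 3 + 12 = 38
N5 -> N2 -> N3 -> N4: 20 + 3 + 30 = 53
The minimum is 32.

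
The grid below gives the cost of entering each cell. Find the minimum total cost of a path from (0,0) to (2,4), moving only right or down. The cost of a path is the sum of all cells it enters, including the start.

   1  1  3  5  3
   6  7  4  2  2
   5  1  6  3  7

Best path: r0c0 r0c1 r0c2 r1c2 r1c3 r1c4 r2c4
Cost: 1 + 1 + 3 + 4 + 2 + 2 + 7 = 20

20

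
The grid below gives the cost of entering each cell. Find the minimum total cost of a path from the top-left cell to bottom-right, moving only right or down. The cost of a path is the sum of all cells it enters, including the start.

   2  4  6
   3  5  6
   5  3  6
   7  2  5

20

Path [0,0] [1,0] [1,1] [2,1] [3,1] [3,2]: 2 + 3 + 5 + 3 + 2 + 5 = 20.
For comparison, the top-then-right route costs 29.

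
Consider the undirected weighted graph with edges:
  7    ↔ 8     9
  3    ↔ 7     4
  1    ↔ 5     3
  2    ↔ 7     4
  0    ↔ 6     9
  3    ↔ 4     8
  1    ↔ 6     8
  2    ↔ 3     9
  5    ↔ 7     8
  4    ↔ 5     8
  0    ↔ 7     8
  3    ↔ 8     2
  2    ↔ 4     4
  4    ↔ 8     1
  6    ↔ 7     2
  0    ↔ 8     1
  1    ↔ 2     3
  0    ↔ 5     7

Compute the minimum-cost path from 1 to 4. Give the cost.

7

Comparing a few candidate routes:
1-5-4: 3 + 8 = 11
1-5-0-8-4: 3 + 7 + 1 + 1 = 12
1-2-4: 3 + 4 = 7
The minimum is 7.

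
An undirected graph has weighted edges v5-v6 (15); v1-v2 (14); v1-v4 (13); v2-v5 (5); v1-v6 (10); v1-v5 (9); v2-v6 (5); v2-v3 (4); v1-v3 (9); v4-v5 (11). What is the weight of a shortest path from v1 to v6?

10

Some routes from v1 to v6:
v1 → v3 → v2 → v6: 9 + 4 + 5 = 18
v1 → v2 → v6: 14 + 5 = 19
v1 → v5 → v6: 9 + 15 = 24
v1 → v6: 10
v1 → v5 → v2 → v6: 9 + 5 + 5 = 19
Shortest: 10.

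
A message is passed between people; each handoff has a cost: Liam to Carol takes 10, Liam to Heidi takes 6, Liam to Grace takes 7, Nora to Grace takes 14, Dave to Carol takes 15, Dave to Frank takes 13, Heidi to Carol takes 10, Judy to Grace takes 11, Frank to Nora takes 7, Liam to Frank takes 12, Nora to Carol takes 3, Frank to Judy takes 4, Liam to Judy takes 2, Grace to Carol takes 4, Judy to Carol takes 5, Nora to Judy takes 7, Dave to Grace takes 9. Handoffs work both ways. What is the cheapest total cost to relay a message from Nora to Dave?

16

A few of the Nora→Dave routes:
Nora→Carol→Dave: 3 + 15 = 18
Nora→Frank→Dave: 7 + 13 = 20
Nora→Carol→Grace→Dave: 3 + 4 + 9 = 16
Nora→Grace→Dave: 14 + 9 = 23
Shortest: 16.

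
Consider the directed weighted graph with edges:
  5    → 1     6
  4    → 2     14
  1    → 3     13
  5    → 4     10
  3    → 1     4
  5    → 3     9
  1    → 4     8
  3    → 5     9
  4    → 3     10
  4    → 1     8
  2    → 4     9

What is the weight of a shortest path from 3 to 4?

Paths from 3 to 4:
3 - 5 - 4: 9 + 10 = 19
3 - 1 - 4: 4 + 8 = 12
3 - 5 - 1 - 4: 9 + 6 + 8 = 23
Shortest: 12.

12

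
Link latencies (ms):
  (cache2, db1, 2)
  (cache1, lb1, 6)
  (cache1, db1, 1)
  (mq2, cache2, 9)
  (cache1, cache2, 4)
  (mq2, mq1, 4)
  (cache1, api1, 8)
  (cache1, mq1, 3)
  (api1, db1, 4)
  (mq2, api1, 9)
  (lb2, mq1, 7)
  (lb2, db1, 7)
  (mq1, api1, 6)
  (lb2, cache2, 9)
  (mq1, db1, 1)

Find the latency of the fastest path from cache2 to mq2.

7

Comparing a few candidate routes:
cache2-cache1-db1-mq1-mq2: 4 + 1 + 1 + 4 = 10
cache2-db1-mq1-mq2: 2 + 1 + 4 = 7
cache2-db1-cache1-mq1-mq2: 2 + 1 + 3 + 4 = 10
cache2-mq2: 9
Shortest: 7 ms.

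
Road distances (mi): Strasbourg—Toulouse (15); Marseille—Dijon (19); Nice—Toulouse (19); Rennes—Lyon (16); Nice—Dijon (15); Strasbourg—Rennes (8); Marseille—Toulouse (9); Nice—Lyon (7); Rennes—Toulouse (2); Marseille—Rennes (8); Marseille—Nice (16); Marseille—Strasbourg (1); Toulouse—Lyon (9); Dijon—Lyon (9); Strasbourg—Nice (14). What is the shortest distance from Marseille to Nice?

A few of the Marseille→Nice routes:
Marseille→Toulouse→Lyon→Nice: 9 + 9 + 7 = 25
Marseille→Nice: 16
Marseille→Strasbourg→Nice: 1 + 14 = 15
The minimum is 15 mi.

15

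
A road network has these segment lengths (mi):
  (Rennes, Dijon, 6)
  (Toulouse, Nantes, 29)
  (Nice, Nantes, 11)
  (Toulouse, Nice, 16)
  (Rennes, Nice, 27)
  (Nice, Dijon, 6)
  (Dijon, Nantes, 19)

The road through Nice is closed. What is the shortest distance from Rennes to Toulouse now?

54

Paths from Rennes to Toulouse avoiding Nice:
Rennes-Dijon-Nantes-Toulouse: 6 + 19 + 29 = 54
The minimum is 54 mi.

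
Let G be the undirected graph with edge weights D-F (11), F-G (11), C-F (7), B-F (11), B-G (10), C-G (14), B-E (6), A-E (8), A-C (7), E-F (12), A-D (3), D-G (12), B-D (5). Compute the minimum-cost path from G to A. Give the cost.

15

A few of the G→A routes:
G → D → A: 12 + 3 = 15
G → B → D → A: 10 + 5 + 3 = 18
G → B → E → A: 10 + 6 + 8 = 24
G → C → A: 14 + 7 = 21
G → F → C → A: 11 + 7 + 7 = 25
The minimum is 15.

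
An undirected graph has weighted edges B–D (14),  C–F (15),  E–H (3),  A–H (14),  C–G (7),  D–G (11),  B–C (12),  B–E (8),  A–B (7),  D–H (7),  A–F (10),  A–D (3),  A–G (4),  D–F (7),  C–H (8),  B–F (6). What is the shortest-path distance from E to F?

Some routes from E to F:
E-H-D-A-F: 3 + 7 + 3 + 10 = 23
E-B-F: 8 + 6 = 14
E-H-D-F: 3 + 7 + 7 = 17
E-B-A-F: 8 + 7 + 10 = 25
Shortest: 14.

14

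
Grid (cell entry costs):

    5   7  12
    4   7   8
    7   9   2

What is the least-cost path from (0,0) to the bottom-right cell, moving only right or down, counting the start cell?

26

Best path: [0,0] → [1,0] → [1,1] → [1,2] → [2,2]
Cost: 5 + 4 + 7 + 8 + 2 = 26
(Top row then right column would cost 34.)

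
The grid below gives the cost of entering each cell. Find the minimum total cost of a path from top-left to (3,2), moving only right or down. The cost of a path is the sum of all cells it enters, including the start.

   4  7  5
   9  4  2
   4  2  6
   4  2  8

Cheapest: r0c0→r0c1→r1c1→r2c1→r3c1→r3c2
  4 + 7 + 4 + 2 + 2 + 8 = 27

27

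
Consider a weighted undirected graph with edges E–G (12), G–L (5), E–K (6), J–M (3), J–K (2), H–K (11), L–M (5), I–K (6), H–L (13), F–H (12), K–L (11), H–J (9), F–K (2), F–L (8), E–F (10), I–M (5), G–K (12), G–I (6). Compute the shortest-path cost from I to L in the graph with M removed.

11

A few of the I→L routes:
I-K-G-L: 6 + 12 + 5 = 23
I-K-L: 6 + 11 = 17
I-G-L: 6 + 5 = 11
I-K-F-L: 6 + 2 + 8 = 16
I-G-K-F-L: 6 + 12 + 2 + 8 = 28
I-G-K-L: 6 + 12 + 11 = 29
Shortest: 11.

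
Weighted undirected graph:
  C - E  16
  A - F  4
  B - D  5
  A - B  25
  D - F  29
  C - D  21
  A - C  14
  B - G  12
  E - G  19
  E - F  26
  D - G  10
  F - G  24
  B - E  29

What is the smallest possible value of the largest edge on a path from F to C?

14

A few of the F→C routes:
F → G → D → C: max(24, 10, 21) = 24
F → G → B → D → C: max(24, 12, 5, 21) = 24
F → G → E → C: max(24, 19, 16) = 24
F → A → C: max(4, 14) = 14
Best route has worst link 14.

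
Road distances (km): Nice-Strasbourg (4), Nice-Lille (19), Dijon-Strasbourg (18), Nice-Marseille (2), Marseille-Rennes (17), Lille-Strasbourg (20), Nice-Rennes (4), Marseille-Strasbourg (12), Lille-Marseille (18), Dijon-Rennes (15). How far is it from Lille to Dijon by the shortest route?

Comparing a few candidate routes:
Lille→Marseille→Nice→Rennes→Dijon: 18 + 2 + 4 + 15 = 39
Lille→Strasbourg→Dijon: 20 + 18 = 38
Lille→Nice→Strasbourg→Dijon: 19 + 4 + 18 = 41
Lille→Strasbourg→Nice→Rennes→Dijon: 20 + 4 + 4 + 15 = 43
Lille→Marseille→Nice→Strasbourg→Dijon: 18 + 2 + 4 + 18 = 42
Lille→Nice→Rennes→Dijon: 19 + 4 + 15 = 38
Best route has total 38 km.

38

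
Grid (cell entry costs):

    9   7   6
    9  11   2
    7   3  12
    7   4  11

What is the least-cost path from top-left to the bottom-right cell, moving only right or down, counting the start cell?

Best path: (0,0) -> (1,0) -> (2,0) -> (2,1) -> (3,1) -> (3,2)
Cost: 9 + 9 + 7 + 3 + 4 + 11 = 43

43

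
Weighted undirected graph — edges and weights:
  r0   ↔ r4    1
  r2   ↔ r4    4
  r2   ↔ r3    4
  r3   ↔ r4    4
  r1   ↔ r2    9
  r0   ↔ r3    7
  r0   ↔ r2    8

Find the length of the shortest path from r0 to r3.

Routes from r0 to r3:
r0-r4-r2-r3: 1 + 4 + 4 = 9
r0-r3: 7
r0-r2-r4-r3: 8 + 4 + 4 = 16
r0-r4-r3: 1 + 4 = 5
r0-r2-r3: 8 + 4 = 12
Best route has total 5.

5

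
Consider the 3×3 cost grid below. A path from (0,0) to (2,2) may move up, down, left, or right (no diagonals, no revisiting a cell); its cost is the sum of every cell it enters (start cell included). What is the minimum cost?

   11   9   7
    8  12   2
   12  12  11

Path (0,0) -> (0,1) -> (0,2) -> (1,2) -> (2,2): 11 + 9 + 7 + 2 + 11 = 40.

40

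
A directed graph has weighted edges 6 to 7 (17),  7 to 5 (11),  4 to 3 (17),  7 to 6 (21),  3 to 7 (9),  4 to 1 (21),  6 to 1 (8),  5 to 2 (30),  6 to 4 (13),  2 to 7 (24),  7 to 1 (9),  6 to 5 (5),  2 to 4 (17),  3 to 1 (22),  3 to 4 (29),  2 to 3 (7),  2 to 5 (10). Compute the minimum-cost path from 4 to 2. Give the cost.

67

Routes from 4 to 2:
4 -> 3 -> 7 -> 6 -> 5 -> 2: 17 + 9 + 21 + 5 + 30 = 82
4 -> 3 -> 7 -> 5 -> 2: 17 + 9 + 11 + 30 = 67
Best route has total 67.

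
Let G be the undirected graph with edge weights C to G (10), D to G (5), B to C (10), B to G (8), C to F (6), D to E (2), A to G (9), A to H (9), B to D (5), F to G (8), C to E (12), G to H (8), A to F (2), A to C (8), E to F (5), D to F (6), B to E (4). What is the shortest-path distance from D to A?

8

A few of the D→A routes:
D-E-F-A: 2 + 5 + 2 = 9
D-F-A: 6 + 2 = 8
D-G-A: 5 + 9 = 14
D-G-F-A: 5 + 8 + 2 = 15
The minimum is 8.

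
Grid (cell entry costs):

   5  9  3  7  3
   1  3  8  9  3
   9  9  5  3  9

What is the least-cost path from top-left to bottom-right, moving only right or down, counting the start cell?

34

Path r0c0→r1c0→r1c1→r1c2→r2c2→r2c3→r2c4: 5 + 1 + 3 + 8 + 5 + 3 + 9 = 34.
(Top row then right column would cost 39.)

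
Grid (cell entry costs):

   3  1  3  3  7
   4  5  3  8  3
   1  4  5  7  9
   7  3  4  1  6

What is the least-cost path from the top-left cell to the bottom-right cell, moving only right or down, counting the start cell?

26

One optimal route is [0,0] [0,1] [0,2] [1,2] [2,2] [3,2] [3,3] [3,4].
Its cost is 3 + 1 + 3 + 3 + 5 + 4 + 1 + 6 = 26.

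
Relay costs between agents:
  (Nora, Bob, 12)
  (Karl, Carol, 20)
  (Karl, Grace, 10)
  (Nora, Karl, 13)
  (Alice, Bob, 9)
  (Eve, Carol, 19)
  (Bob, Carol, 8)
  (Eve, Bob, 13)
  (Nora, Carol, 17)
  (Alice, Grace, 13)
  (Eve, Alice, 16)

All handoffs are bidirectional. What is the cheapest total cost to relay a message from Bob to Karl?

A few of the Bob→Karl routes:
Bob-Nora-Karl: 12 + 13 = 25
Bob-Alice-Grace-Karl: 9 + 13 + 10 = 32
Bob-Nora-Carol-Karl: 12 + 17 + 20 = 49
Bob-Carol-Karl: 8 + 20 = 28
Bob-Carol-Nora-Karl: 8 + 17 + 13 = 38
Shortest: 25.

25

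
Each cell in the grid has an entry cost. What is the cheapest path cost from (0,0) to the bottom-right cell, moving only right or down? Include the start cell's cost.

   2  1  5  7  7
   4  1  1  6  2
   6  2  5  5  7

20

Best path: [0,0]→[0,1]→[1,1]→[1,2]→[1,3]→[1,4]→[2,4]
Cost: 2 + 1 + 1 + 1 + 6 + 2 + 7 = 20
(Top row then right column would cost 31.)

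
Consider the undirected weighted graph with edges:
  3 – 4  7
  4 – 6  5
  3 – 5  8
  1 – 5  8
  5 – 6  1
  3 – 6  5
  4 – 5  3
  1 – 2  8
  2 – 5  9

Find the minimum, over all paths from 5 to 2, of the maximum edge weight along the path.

Candidate routes:
5-1-2: max(8, 8) = 8
5-2: max(9) = 9
The minimum achievable maximum is 8.

8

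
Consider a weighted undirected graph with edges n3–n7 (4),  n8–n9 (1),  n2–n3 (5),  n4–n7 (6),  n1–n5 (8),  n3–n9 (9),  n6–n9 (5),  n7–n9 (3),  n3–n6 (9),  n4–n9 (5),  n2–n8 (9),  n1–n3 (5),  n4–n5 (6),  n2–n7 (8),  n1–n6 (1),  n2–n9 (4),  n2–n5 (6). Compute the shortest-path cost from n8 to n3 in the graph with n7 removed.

Some routes from n8 to n3 avoiding n7:
n8-n2-n9-n3: 9 + 4 + 9 = 22
n8-n2-n3: 9 + 5 = 14
n8-n9-n6-n3: 1 + 5 + 9 = 15
n8-n9-n6-n1-n3: 1 + 5 + 1 + 5 = 12
n8-n9-n2-n3: 1 + 4 + 5 = 10
n8-n9-n3: 1 + 9 = 10
The minimum is 10.

10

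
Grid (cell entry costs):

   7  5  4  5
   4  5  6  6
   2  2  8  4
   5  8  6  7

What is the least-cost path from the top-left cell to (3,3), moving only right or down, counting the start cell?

34

One optimal route is [0,0]→[1,0]→[2,0]→[2,1]→[2,2]→[2,3]→[3,3].
Its cost is 7 + 4 + 2 + 2 + 8 + 4 + 7 = 34.
For comparison, the top-then-right route costs 38.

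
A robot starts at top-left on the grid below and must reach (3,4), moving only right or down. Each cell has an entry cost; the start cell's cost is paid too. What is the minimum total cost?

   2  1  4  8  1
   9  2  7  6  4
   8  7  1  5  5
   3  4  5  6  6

One optimal route is r0c0 -> r0c1 -> r1c1 -> r1c2 -> r2c2 -> r2c3 -> r2c4 -> r3c4.
Its cost is 2 + 1 + 2 + 7 + 1 + 5 + 5 + 6 = 29.
For comparison, the top-then-right route costs 31.

29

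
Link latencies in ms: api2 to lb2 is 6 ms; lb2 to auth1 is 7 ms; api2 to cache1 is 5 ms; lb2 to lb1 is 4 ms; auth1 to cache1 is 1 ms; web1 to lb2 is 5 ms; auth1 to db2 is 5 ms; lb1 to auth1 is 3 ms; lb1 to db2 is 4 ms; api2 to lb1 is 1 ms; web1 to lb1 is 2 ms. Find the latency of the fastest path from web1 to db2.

Comparing a few candidate routes:
web1→lb1→db2: 2 + 4 = 6
web1→lb2→lb1→db2: 5 + 4 + 4 = 13
web1→lb1→auth1→db2: 2 + 3 + 5 = 10
Shortest: 6 ms.

6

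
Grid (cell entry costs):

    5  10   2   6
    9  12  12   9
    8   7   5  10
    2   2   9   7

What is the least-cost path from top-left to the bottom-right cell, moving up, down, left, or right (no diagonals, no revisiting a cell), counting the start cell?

42

Cheapest: r0c0 r1c0 r2c0 r3c0 r3c1 r3c2 r3c3
  5 + 9 + 8 + 2 + 2 + 9 + 7 = 42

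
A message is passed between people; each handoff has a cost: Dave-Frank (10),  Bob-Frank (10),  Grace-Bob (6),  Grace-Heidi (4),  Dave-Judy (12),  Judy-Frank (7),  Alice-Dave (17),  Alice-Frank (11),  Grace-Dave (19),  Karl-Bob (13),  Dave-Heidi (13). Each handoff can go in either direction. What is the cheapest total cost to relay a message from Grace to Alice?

27

Checking several routes:
Grace→Heidi→Dave→Frank→Alice: 4 + 13 + 10 + 11 = 38
Grace→Heidi→Dave→Alice: 4 + 13 + 17 = 34
Grace→Bob→Frank→Alice: 6 + 10 + 11 = 27
Grace→Dave→Frank→Alice: 19 + 10 + 11 = 40
Grace→Dave→Alice: 19 + 17 = 36
Best route has total 27.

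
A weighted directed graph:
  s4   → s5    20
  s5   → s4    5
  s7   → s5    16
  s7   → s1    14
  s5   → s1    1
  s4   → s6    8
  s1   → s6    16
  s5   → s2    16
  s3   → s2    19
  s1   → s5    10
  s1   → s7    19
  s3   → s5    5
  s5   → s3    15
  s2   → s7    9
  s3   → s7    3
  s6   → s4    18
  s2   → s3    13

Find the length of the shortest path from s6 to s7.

Checking several routes:
s6 - s4 - s5 - s2 - s7: 18 + 20 + 16 + 9 = 63
s6 - s4 - s5 - s2 - s3 - s7: 18 + 20 + 16 + 13 + 3 = 70
s6 - s4 - s5 - s1 - s7: 18 + 20 + 1 + 19 = 58
s6 - s4 - s5 - s3 - s7: 18 + 20 + 15 + 3 = 56
The minimum is 56.

56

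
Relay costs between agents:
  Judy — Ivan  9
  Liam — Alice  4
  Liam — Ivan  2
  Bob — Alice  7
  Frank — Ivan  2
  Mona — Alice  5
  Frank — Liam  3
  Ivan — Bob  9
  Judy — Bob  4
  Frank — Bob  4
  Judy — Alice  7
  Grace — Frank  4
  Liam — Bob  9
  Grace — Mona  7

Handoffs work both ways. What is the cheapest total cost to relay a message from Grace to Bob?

Comparing a few candidate routes:
Grace → Frank → Ivan → Liam → Bob: 4 + 2 + 2 + 9 = 17
Grace → Frank → Bob: 4 + 4 = 8
Grace → Frank → Liam → Alice → Bob: 4 + 3 + 4 + 7 = 18
Grace → Frank → Liam → Ivan → Bob: 4 + 3 + 2 + 9 = 18
Grace → Frank → Ivan → Bob: 4 + 2 + 9 = 15
Grace → Frank → Liam → Bob: 4 + 3 + 9 = 16
The minimum is 8.

8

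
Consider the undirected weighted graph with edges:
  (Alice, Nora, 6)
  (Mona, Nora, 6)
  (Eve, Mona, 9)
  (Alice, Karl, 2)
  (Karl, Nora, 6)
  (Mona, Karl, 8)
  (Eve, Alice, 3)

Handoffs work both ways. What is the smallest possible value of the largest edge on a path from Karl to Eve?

A few of the Karl→Eve routes:
Karl → Alice → Eve: max(2, 3) = 3
Karl → Mona → Nora → Alice → Eve: max(8, 6, 6, 3) = 8
Karl → Nora → Alice → Eve: max(6, 6, 3) = 6
Karl → Nora → Mona → Eve: max(6, 6, 9) = 9
The minimum achievable maximum is 3.

3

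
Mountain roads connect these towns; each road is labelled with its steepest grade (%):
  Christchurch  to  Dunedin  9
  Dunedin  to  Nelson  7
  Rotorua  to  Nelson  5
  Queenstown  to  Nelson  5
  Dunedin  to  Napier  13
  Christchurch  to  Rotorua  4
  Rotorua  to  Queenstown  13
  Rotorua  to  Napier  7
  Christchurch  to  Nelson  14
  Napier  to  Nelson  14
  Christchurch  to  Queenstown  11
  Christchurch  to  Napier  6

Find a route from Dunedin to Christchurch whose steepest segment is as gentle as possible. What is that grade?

7

Checking several routes:
Dunedin-Nelson-Rotorua-Napier-Christchurch: max(7, 5, 7, 6) = 7
Dunedin-Christchurch: max(9) = 9
Dunedin-Nelson-Rotorua-Queenstown-Christchurch: max(7, 5, 13, 11) = 13
Dunedin-Nelson-Rotorua-Christchurch: max(7, 5, 4) = 7
Dunedin-Nelson-Queenstown-Christchurch: max(7, 5, 11) = 11
Best route has worst link 7%.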